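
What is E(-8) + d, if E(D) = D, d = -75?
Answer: -83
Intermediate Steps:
E(-8) + d = -8 - 75 = -83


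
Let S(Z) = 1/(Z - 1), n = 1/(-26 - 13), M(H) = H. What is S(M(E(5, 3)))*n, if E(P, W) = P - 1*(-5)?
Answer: -1/351 ≈ -0.0028490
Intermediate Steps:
E(P, W) = 5 + P (E(P, W) = P + 5 = 5 + P)
n = -1/39 (n = 1/(-39) = -1/39 ≈ -0.025641)
S(Z) = 1/(-1 + Z)
S(M(E(5, 3)))*n = -1/39/(-1 + (5 + 5)) = -1/39/(-1 + 10) = -1/39/9 = (1/9)*(-1/39) = -1/351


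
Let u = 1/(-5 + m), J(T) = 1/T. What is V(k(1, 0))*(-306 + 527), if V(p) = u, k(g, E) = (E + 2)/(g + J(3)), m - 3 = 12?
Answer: 221/10 ≈ 22.100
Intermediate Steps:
m = 15 (m = 3 + 12 = 15)
J(T) = 1/T
u = 1/10 (u = 1/(-5 + 15) = 1/10 ≈ 0.10000)
k(g, E) = (2 + E)/(1/3 + g) (k(g, E) = (E + 2)/(g + 1/3) = (2 + E)/(g + 1/3) = (2 + E)/(1/3 + g))
V(p) = 1/10
V(k(1, 0))*(-306 + 527) = (-306 + 527)/10 = (1/10)*221 = 221/10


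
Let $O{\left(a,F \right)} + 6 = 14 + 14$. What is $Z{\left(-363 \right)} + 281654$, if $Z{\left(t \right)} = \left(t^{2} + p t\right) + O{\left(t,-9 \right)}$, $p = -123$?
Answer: $458094$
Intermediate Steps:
$O{\left(a,F \right)} = 22$ ($O{\left(a,F \right)} = -6 + \left(14 + 14\right) = -6 + 28 = 22$)
$Z{\left(t \right)} = 22 + t^{2} - 123 t$ ($Z{\left(t \right)} = \left(t^{2} - 123 t\right) + 22 = 22 + t^{2} - 123 t$)
$Z{\left(-363 \right)} + 281654 = \left(22 + \left(-363\right)^{2} - -44649\right) + 281654 = \left(22 + 131769 + 44649\right) + 281654 = 176440 + 281654 = 458094$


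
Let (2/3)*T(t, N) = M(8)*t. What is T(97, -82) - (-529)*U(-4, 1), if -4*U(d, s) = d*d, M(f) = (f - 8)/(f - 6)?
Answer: -2116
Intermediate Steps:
M(f) = (-8 + f)/(-6 + f)
U(d, s) = -d²/4 (U(d, s) = -d*d/4 = -d²/4)
T(t, N) = 0 (T(t, N) = 3*(((-8 + 8)/(-6 + 8))*t)/2 = 3*((0/2)*t)/2 = 3*(((½)*0)*t)/2 = 3*(0*t)/2 = (3/2)*0 = 0)
T(97, -82) - (-529)*U(-4, 1) = 0 - (-529)*(-¼*(-4)²) = 0 - (-529)*(-¼*16) = 0 - (-529)*(-4) = 0 - 1*2116 = 0 - 2116 = -2116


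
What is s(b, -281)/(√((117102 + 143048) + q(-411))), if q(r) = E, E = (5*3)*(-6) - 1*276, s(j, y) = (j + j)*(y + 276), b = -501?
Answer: 2505*√64946/64946 ≈ 9.8295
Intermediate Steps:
s(j, y) = 2*j*(276 + y) (s(j, y) = (2*j)*(276 + y) = 2*j*(276 + y))
E = -366 (E = 15*(-6) - 276 = -90 - 276 = -366)
q(r) = -366
s(b, -281)/(√((117102 + 143048) + q(-411))) = (2*(-501)*(276 - 281))/(√((117102 + 143048) - 366)) = (2*(-501)*(-5))/(√(260150 - 366)) = 5010/(√259784) = 5010/((2*√64946)) = 5010*(√64946/129892) = 2505*√64946/64946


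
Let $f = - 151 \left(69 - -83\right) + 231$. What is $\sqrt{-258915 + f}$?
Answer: $2 i \sqrt{70409} \approx 530.69 i$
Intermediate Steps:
$f = -22721$ ($f = - 151 \left(69 + 83\right) + 231 = \left(-151\right) 152 + 231 = -22952 + 231 = -22721$)
$\sqrt{-258915 + f} = \sqrt{-258915 - 22721} = \sqrt{-281636} = 2 i \sqrt{70409}$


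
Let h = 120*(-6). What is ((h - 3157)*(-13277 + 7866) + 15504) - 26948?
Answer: 20967003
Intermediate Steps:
h = -720
((h - 3157)*(-13277 + 7866) + 15504) - 26948 = ((-720 - 3157)*(-13277 + 7866) + 15504) - 26948 = (-3877*(-5411) + 15504) - 26948 = (20978447 + 15504) - 26948 = 20993951 - 26948 = 20967003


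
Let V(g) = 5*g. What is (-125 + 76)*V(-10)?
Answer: 2450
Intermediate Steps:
(-125 + 76)*V(-10) = (-125 + 76)*(5*(-10)) = -49*(-50) = 2450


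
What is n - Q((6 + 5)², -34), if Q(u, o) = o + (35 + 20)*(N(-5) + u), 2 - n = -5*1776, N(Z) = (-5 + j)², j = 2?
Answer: 1766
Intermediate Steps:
N(Z) = 9 (N(Z) = (-5 + 2)² = (-3)² = 9)
n = 8882 (n = 2 - (-5)*1776 = 2 - 1*(-8880) = 2 + 8880 = 8882)
Q(u, o) = 495 + o + 55*u (Q(u, o) = o + (35 + 20)*(9 + u) = o + 55*(9 + u) = o + (495 + 55*u) = 495 + o + 55*u)
n - Q((6 + 5)², -34) = 8882 - (495 - 34 + 55*(6 + 5)²) = 8882 - (495 - 34 + 55*11²) = 8882 - (495 - 34 + 55*121) = 8882 - (495 - 34 + 6655) = 8882 - 1*7116 = 8882 - 7116 = 1766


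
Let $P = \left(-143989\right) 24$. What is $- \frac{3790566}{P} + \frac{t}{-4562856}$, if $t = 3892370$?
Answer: $\frac{20025019178}{82125134073} \approx 0.24384$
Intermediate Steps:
$P = -3455736$
$- \frac{3790566}{P} + \frac{t}{-4562856} = - \frac{3790566}{-3455736} + \frac{3892370}{-4562856} = \left(-3790566\right) \left(- \frac{1}{3455736}\right) + 3892370 \left(- \frac{1}{4562856}\right) = \frac{631761}{575956} - \frac{1946185}{2281428} = \frac{20025019178}{82125134073}$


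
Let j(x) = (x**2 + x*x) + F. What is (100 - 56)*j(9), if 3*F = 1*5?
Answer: 21604/3 ≈ 7201.3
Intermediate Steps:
F = 5/3 (F = (1*5)/3 = (1/3)*5 = 5/3 ≈ 1.6667)
j(x) = 5/3 + 2*x**2 (j(x) = (x**2 + x*x) + 5/3 = (x**2 + x**2) + 5/3 = 2*x**2 + 5/3 = 5/3 + 2*x**2)
(100 - 56)*j(9) = (100 - 56)*(5/3 + 2*9**2) = 44*(5/3 + 2*81) = 44*(5/3 + 162) = 44*(491/3) = 21604/3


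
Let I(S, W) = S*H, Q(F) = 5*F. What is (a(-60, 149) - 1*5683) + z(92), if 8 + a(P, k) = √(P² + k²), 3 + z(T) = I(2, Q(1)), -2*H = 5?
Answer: -5699 + √25801 ≈ -5538.4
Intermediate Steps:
H = -5/2 (H = -½*5 = -5/2 ≈ -2.5000)
I(S, W) = -5*S/2 (I(S, W) = S*(-5/2) = -5*S/2)
z(T) = -8 (z(T) = -3 - 5/2*2 = -3 - 5 = -8)
a(P, k) = -8 + √(P² + k²)
(a(-60, 149) - 1*5683) + z(92) = ((-8 + √((-60)² + 149²)) - 1*5683) - 8 = ((-8 + √(3600 + 22201)) - 5683) - 8 = ((-8 + √25801) - 5683) - 8 = (-5691 + √25801) - 8 = -5699 + √25801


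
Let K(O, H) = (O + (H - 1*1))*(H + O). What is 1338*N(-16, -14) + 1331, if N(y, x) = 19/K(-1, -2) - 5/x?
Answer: 54983/14 ≈ 3927.4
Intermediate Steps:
K(O, H) = (H + O)*(-1 + H + O) (K(O, H) = (O + (H - 1))*(H + O) = (O + (-1 + H))*(H + O) = (-1 + H + O)*(H + O) = (H + O)*(-1 + H + O))
N(y, x) = 19/12 - 5/x (N(y, x) = 19/((-2)² + (-1)² - 1*(-2) - 1*(-1) + 2*(-2)*(-1)) - 5/x = 19/(4 + 1 + 2 + 1 + 4) - 5/x = 19/12 - 5/x)
1338*N(-16, -14) + 1331 = 1338*(19/12 - 5/(-14)) + 1331 = 1338*(19/12 - 5*(-1/14)) + 1331 = 1338*(19/12 + 5/14) + 1331 = 1338*(163/84) + 1331 = 36349/14 + 1331 = 54983/14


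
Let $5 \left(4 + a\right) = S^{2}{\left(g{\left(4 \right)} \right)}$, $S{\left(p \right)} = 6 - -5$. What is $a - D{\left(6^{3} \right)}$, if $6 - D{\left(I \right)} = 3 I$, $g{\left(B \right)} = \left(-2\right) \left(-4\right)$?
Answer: $\frac{3311}{5} \approx 662.2$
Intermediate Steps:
$g{\left(B \right)} = 8$
$S{\left(p \right)} = 11$ ($S{\left(p \right)} = 6 + 5 = 11$)
$D{\left(I \right)} = 6 - 3 I$
$a = \frac{101}{5}$ ($a = -4 + \frac{11^{2}}{5} = -4 + \frac{1}{5} \cdot 121 = -4 + \frac{121}{5} = \frac{101}{5} \approx 20.2$)
$a - D{\left(6^{3} \right)} = \frac{101}{5} - \left(6 - 3 \cdot 6^{3}\right) = \frac{101}{5} - \left(6 - 648\right) = \frac{101}{5} - -642 = \frac{101}{5} + 642 = \frac{3311}{5}$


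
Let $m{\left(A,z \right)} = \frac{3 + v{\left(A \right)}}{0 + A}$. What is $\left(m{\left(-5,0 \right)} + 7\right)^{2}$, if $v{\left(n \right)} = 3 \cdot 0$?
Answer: $\frac{1024}{25} \approx 40.96$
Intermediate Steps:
$v{\left(n \right)} = 0$
$m{\left(A,z \right)} = \frac{3}{A}$ ($m{\left(A,z \right)} = \frac{3 + 0}{0 + A} = \frac{3}{A}$)
$\left(m{\left(-5,0 \right)} + 7\right)^{2} = \left(\frac{3}{-5} + 7\right)^{2} = \left(3 \left(- \frac{1}{5}\right) + 7\right)^{2} = \left(- \frac{3}{5} + 7\right)^{2} = \left(\frac{32}{5}\right)^{2} = \frac{1024}{25}$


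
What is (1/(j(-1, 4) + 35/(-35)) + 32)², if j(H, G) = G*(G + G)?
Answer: 986049/961 ≈ 1026.1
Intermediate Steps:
j(H, G) = 2*G² (j(H, G) = G*(2*G) = 2*G²)
(1/(j(-1, 4) + 35/(-35)) + 32)² = (1/(2*4² + 35/(-35)) + 32)² = (1/(2*16 + 35*(-1/35)) + 32)² = (1/(32 - 1) + 32)² = (1/31 + 32)² = (993/31)² = 986049/961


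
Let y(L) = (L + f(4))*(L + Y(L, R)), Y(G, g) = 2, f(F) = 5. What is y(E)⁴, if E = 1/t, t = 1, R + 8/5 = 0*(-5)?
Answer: 104976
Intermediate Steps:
R = -8/5 (R = -8/5 + 0*(-5) = -8/5 + 0 = -8/5 ≈ -1.6000)
E = 1 (E = 1/1 = 1*1 = 1)
y(L) = (2 + L)*(5 + L) (y(L) = (L + 5)*(L + 2) = (5 + L)*(2 + L) = (2 + L)*(5 + L))
y(E)⁴ = (10 + 1² + 7*1)⁴ = (10 + 1 + 7)⁴ = 18⁴ = 104976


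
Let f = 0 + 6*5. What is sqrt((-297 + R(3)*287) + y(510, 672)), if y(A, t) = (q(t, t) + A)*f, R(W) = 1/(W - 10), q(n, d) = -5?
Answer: 46*sqrt(7) ≈ 121.70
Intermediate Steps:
f = 30 (f = 0 + 30 = 30)
R(W) = 1/(-10 + W)
y(A, t) = -150 + 30*A (y(A, t) = (-5 + A)*30 = -150 + 30*A)
sqrt((-297 + R(3)*287) + y(510, 672)) = sqrt((-297 + 287/(-10 + 3)) + (-150 + 30*510)) = sqrt((-297 + 287/(-7)) + (-150 + 15300)) = sqrt((-297 - 1/7*287) + 15150) = sqrt((-297 - 41) + 15150) = sqrt(-338 + 15150) = sqrt(14812) = 46*sqrt(7)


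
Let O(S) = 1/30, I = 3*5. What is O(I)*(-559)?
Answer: -559/30 ≈ -18.633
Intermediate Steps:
I = 15
O(S) = 1/30
O(I)*(-559) = (1/30)*(-559) = -559/30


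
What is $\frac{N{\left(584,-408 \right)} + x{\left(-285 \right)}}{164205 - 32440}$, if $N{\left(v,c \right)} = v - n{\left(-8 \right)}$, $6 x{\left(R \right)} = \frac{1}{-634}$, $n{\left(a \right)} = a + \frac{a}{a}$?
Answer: $\frac{2248163}{501234060} \approx 0.0044853$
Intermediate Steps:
$n{\left(a \right)} = 1 + a$ ($n{\left(a \right)} = a + 1 = 1 + a$)
$x{\left(R \right)} = - \frac{1}{3804}$ ($x{\left(R \right)} = \frac{1}{6 \left(-634\right)} = \frac{1}{6} \left(- \frac{1}{634}\right) = - \frac{1}{3804}$)
$N{\left(v,c \right)} = 7 + v$ ($N{\left(v,c \right)} = v - \left(1 - 8\right) = v - -7 = v + 7 = 7 + v$)
$\frac{N{\left(584,-408 \right)} + x{\left(-285 \right)}}{164205 - 32440} = \frac{\left(7 + 584\right) - \frac{1}{3804}}{164205 - 32440} = \frac{591 - \frac{1}{3804}}{131765} = \frac{2248163}{3804} \cdot \frac{1}{131765} = \frac{2248163}{501234060}$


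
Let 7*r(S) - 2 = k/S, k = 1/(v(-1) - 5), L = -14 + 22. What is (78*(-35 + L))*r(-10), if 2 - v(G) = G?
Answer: -43173/70 ≈ -616.76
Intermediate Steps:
v(G) = 2 - G
L = 8
k = -1/2 (k = 1/((2 - 1*(-1)) - 5) = 1/((2 + 1) - 5) = 1/(3 - 5) = 1/(-2) = -1/2 ≈ -0.50000)
r(S) = 2/7 - 1/(14*S) (r(S) = 2/7 + (-1/(2*S))/7 = 2/7 - 1/(14*S))
(78*(-35 + L))*r(-10) = (78*(-35 + 8))*((1/14)*(-1 + 4*(-10))/(-10)) = (78*(-27))*((1/14)*(-1/10)*(-1 - 40)) = -1053*(-1)*(-41)/(7*10) = -2106*41/140 = -43173/70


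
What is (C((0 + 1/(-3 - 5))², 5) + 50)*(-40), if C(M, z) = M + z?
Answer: -17605/8 ≈ -2200.6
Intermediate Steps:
(C((0 + 1/(-3 - 5))², 5) + 50)*(-40) = (((0 + 1/(-3 - 5))² + 5) + 50)*(-40) = (((0 + 1/(-8))² + 5) + 50)*(-40) = (((0 - ⅛)² + 5) + 50)*(-40) = (((-⅛)² + 5) + 50)*(-40) = ((1/64 + 5) + 50)*(-40) = (321/64 + 50)*(-40) = (3521/64)*(-40) = -17605/8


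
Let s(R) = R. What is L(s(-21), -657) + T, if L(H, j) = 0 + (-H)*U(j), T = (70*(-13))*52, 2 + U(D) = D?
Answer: -61159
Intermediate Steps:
U(D) = -2 + D
T = -47320 (T = -910*52 = -47320)
L(H, j) = -H*(-2 + j) (L(H, j) = 0 + (-H)*(-2 + j) = 0 - H*(-2 + j) = -H*(-2 + j))
L(s(-21), -657) + T = -21*(2 - 1*(-657)) - 47320 = -21*(2 + 657) - 47320 = -21*659 - 47320 = -13839 - 47320 = -61159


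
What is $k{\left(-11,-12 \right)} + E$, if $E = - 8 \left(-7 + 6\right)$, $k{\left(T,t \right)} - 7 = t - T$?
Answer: $14$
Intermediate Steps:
$k{\left(T,t \right)} = 7 + t - T$ ($k{\left(T,t \right)} = 7 - \left(T - t\right) = 7 + t - T$)
$E = 8$ ($E = \left(-8\right) \left(-1\right) = 8$)
$k{\left(-11,-12 \right)} + E = \left(7 - 12 - -11\right) + 8 = \left(7 - 12 + 11\right) + 8 = 6 + 8 = 14$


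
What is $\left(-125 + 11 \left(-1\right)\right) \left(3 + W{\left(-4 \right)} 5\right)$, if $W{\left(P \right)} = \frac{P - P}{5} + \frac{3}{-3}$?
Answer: $272$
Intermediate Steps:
$W{\left(P \right)} = -1$ ($W{\left(P \right)} = 0 \cdot \frac{1}{5} + 3 \left(- \frac{1}{3}\right) = 0 - 1 = -1$)
$\left(-125 + 11 \left(-1\right)\right) \left(3 + W{\left(-4 \right)} 5\right) = \left(-125 + 11 \left(-1\right)\right) \left(3 - 5\right) = \left(-125 - 11\right) \left(3 - 5\right) = \left(-136\right) \left(-2\right) = 272$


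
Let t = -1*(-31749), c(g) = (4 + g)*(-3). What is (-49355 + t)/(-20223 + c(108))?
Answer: 17606/20559 ≈ 0.85636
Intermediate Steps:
c(g) = -12 - 3*g
t = 31749
(-49355 + t)/(-20223 + c(108)) = (-49355 + 31749)/(-20223 + (-12 - 3*108)) = -17606/(-20223 + (-12 - 324)) = -17606/(-20223 - 336) = -17606/(-20559) = -17606*(-1/20559) = 17606/20559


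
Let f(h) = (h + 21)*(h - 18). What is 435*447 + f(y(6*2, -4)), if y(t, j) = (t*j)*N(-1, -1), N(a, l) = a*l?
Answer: 196227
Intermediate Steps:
y(t, j) = j*t (y(t, j) = (t*j)*(-1*(-1)) = (j*t)*1 = j*t)
f(h) = (-18 + h)*(21 + h) (f(h) = (21 + h)*(-18 + h) = (-18 + h)*(21 + h))
435*447 + f(y(6*2, -4)) = 435*447 + (-378 + (-24*2)² + 3*(-24*2)) = 194445 + (-378 + (-4*12)² + 3*(-4*12)) = 194445 + (-378 + (-48)² + 3*(-48)) = 194445 + (-378 + 2304 - 144) = 194445 + 1782 = 196227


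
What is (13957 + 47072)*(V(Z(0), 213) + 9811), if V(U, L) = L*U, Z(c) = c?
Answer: 598755519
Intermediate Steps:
(13957 + 47072)*(V(Z(0), 213) + 9811) = (13957 + 47072)*(213*0 + 9811) = 61029*(0 + 9811) = 61029*9811 = 598755519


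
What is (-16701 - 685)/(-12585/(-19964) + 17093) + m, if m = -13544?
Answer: -4622335112032/341257237 ≈ -13545.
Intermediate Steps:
(-16701 - 685)/(-12585/(-19964) + 17093) + m = (-16701 - 685)/(-12585/(-19964) + 17093) - 13544 = -17386/(-12585*(-1/19964) + 17093) - 13544 = -17386/(12585/19964 + 17093) - 13544 = -17386/341257237/19964 - 13544 = -17386*19964/341257237 - 13544 = -347094104/341257237 - 13544 = -4622335112032/341257237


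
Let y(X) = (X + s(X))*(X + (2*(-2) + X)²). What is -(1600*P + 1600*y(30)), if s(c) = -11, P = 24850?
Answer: -61222400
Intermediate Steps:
y(X) = (-11 + X)*(X + (-4 + X)²) (y(X) = (X - 11)*(X + (2*(-2) + X)²) = (-11 + X)*(X + (-4 + X)²))
-(1600*P + 1600*y(30)) = -1600/(1/(24850 + (-176 + 30³ - 18*30² + 93*30))) = -1600/(1/(24850 + (-176 + 27000 - 18*900 + 2790))) = -1600/(1/(24850 + (-176 + 27000 - 16200 + 2790))) = -1600/(1/(24850 + 13414)) = -1600/(1/38264) = -1600/1/38264 = -1600*38264 = -61222400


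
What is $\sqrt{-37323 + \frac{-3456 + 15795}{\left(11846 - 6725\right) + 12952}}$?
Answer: $\frac{12 i \sqrt{84657727330}}{18073} \approx 193.19 i$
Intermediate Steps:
$\sqrt{-37323 + \frac{-3456 + 15795}{\left(11846 - 6725\right) + 12952}} = \sqrt{-37323 + \frac{12339}{\left(11846 - 6725\right) + 12952}} = \sqrt{-37323 + \frac{12339}{5121 + 12952}} = \sqrt{-37323 + \frac{12339}{18073}} = \sqrt{- \frac{674526240}{18073}} = \frac{12 i \sqrt{84657727330}}{18073}$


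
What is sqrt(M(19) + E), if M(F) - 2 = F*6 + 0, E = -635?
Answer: I*sqrt(519) ≈ 22.782*I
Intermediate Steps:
M(F) = 2 + 6*F (M(F) = 2 + (F*6 + 0) = 2 + (6*F + 0) = 2 + 6*F)
sqrt(M(19) + E) = sqrt((2 + 6*19) - 635) = sqrt((2 + 114) - 635) = sqrt(116 - 635) = sqrt(-519) = I*sqrt(519)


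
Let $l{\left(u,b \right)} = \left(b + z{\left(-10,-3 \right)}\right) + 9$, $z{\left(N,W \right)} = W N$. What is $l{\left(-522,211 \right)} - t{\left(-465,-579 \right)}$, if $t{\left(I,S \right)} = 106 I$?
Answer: $49540$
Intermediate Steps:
$z{\left(N,W \right)} = N W$
$l{\left(u,b \right)} = 39 + b$ ($l{\left(u,b \right)} = \left(b - -30\right) + 9 = \left(b + 30\right) + 9 = \left(30 + b\right) + 9 = 39 + b$)
$l{\left(-522,211 \right)} - t{\left(-465,-579 \right)} = \left(39 + 211\right) - 106 \left(-465\right) = 250 - -49290 = 250 + 49290 = 49540$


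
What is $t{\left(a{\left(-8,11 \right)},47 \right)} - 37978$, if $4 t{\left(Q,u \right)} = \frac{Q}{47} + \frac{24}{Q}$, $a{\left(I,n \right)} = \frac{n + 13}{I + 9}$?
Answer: $- \frac{7139793}{188} \approx -37978.0$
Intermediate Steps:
$a{\left(I,n \right)} = \frac{13 + n}{9 + I}$
$t{\left(Q,u \right)} = \frac{6}{Q} + \frac{Q}{188}$ ($t{\left(Q,u \right)} = \frac{\frac{Q}{47} + \frac{24}{Q}}{4} = \frac{\frac{24}{Q} + \frac{Q}{47}}{4} = \frac{6}{Q} + \frac{Q}{188}$)
$t{\left(a{\left(-8,11 \right)},47 \right)} - 37978 = \left(\frac{6}{\frac{1}{9 - 8} \left(13 + 11\right)} + \frac{\frac{1}{9 - 8} \left(13 + 11\right)}{188}\right) - 37978 = \left(\frac{6}{1^{-1} \cdot 24} + \frac{1^{-1} \cdot 24}{188}\right) - 37978 = \left(\frac{6}{1 \cdot 24} + \frac{1 \cdot 24}{188}\right) - 37978 = \left(\frac{6}{24} + \frac{1}{188} \cdot 24\right) - 37978 = \left(6 \cdot \frac{1}{24} + \frac{6}{47}\right) - 37978 = \left(\frac{1}{4} + \frac{6}{47}\right) - 37978 = \frac{71}{188} - 37978 = - \frac{7139793}{188}$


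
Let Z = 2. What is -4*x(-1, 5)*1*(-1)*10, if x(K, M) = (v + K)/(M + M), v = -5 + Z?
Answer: -16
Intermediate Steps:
v = -3 (v = -5 + 2 = -3)
x(K, M) = (-3 + K)/(2*M) (x(K, M) = (-3 + K)/(M + M) = (-3 + K)/((2*M)) = (-3 + K)*(1/(2*M)) = (-3 + K)/(2*M))
-4*x(-1, 5)*1*(-1)*10 = -4*((1/2)*(-3 - 1)/5)*1*(-1)*10 = -4*((1/2)*(1/5)*(-4))*1*(-1)*10 = -4*(-2/5*1)*(-1)*10 = -(-8)*(-1)/5*10 = -4*2/5*10 = -8/5*10 = -16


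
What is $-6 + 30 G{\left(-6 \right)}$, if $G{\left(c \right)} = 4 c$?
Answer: $-726$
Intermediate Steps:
$-6 + 30 G{\left(-6 \right)} = -6 + 30 \cdot 4 \left(-6\right) = -6 + 30 \left(-24\right) = -6 - 720 = -726$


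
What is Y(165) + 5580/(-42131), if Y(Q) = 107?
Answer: 4502437/42131 ≈ 106.87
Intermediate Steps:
Y(165) + 5580/(-42131) = 107 + 5580/(-42131) = 107 + 5580*(-1/42131) = 107 - 5580/42131 = 4502437/42131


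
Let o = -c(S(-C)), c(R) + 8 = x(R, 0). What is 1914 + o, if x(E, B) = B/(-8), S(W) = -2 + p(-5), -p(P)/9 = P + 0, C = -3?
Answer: 1922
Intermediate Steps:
p(P) = -9*P (p(P) = -9*(P + 0) = -9*P)
S(W) = 43 (S(W) = -2 - 9*(-5) = -2 + 45 = 43)
x(E, B) = -B/8 (x(E, B) = B*(-⅛) = -B/8)
c(R) = -8 (c(R) = -8 - ⅛*0 = -8 + 0 = -8)
o = 8 (o = -1*(-8) = 8)
1914 + o = 1914 + 8 = 1922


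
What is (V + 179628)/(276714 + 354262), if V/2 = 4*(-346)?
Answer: 44215/157744 ≈ 0.28030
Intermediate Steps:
V = -2768 (V = 2*(4*(-346)) = 2*(-1384) = -2768)
(V + 179628)/(276714 + 354262) = (-2768 + 179628)/(276714 + 354262) = 176860/630976 = 176860*(1/630976) = 44215/157744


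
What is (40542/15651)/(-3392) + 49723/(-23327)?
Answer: -440108315675/206398042464 ≈ -2.1323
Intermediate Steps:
(40542/15651)/(-3392) + 49723/(-23327) = (40542*(1/15651))*(-1/3392) + 49723*(-1/23327) = (13514/5217)*(-1/3392) - 49723/23327 = -6757/8848032 - 49723/23327 = -440108315675/206398042464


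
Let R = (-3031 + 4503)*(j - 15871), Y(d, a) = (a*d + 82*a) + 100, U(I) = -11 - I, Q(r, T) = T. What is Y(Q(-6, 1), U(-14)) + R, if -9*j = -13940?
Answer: -189736187/9 ≈ -2.1082e+7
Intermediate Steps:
j = 13940/9 (j = -⅑*(-13940) = 13940/9 ≈ 1548.9)
Y(d, a) = 100 + 82*a + a*d (Y(d, a) = (82*a + a*d) + 100 = 100 + 82*a + a*d)
R = -189739328/9 (R = (-3031 + 4503)*(13940/9 - 15871) = 1472*(-128899/9) = -189739328/9 ≈ -2.1082e+7)
Y(Q(-6, 1), U(-14)) + R = (100 + 82*(-11 - 1*(-14)) + (-11 - 1*(-14))*1) - 189739328/9 = (100 + 82*(-11 + 14) + (-11 + 14)*1) - 189739328/9 = (100 + 82*3 + 3*1) - 189739328/9 = (100 + 246 + 3) - 189739328/9 = 349 - 189739328/9 = -189736187/9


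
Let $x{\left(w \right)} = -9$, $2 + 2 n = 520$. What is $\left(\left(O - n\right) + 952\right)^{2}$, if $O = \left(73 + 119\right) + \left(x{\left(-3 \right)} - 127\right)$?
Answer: $561001$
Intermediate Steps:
$n = 259$ ($n = -1 + \frac{1}{2} \cdot 520 = -1 + 260 = 259$)
$O = 56$ ($O = \left(73 + 119\right) - 136 = 192 - 136 = 56$)
$\left(\left(O - n\right) + 952\right)^{2} = \left(\left(56 - 259\right) + 952\right)^{2} = \left(-203 + 952\right)^{2} = 749^{2} = 561001$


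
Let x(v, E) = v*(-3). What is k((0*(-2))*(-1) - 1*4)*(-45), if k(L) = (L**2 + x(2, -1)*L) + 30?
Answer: -3150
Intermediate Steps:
x(v, E) = -3*v
k(L) = 30 + L**2 - 6*L (k(L) = (L**2 + (-3*2)*L) + 30 = (L**2 - 6*L) + 30 = 30 + L**2 - 6*L)
k((0*(-2))*(-1) - 1*4)*(-45) = (30 + ((0*(-2))*(-1) - 1*4)**2 - 6*((0*(-2))*(-1) - 1*4))*(-45) = (30 + (0*(-1) - 4)**2 - 6*(0*(-1) - 4))*(-45) = (30 + (0 - 4)**2 - 6*(0 - 4))*(-45) = (30 + (-4)**2 - 6*(-4))*(-45) = (30 + 16 + 24)*(-45) = 70*(-45) = -3150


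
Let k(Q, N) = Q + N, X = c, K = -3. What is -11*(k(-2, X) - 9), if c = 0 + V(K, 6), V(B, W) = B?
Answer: 154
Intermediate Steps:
c = -3 (c = 0 - 3 = -3)
X = -3
k(Q, N) = N + Q
-11*(k(-2, X) - 9) = -11*((-3 - 2) - 9) = -11*(-5 - 9) = -11*(-14) = 154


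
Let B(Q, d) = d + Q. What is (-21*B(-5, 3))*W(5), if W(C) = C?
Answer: 210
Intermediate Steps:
B(Q, d) = Q + d
(-21*B(-5, 3))*W(5) = -21*(-5 + 3)*5 = -21*(-2)*5 = 42*5 = 210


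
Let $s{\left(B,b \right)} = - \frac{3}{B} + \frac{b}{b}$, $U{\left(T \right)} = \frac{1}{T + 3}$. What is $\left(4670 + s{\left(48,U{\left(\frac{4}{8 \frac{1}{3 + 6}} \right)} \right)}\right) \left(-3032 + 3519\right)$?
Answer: $\frac{36395945}{16} \approx 2.2747 \cdot 10^{6}$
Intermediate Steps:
$U{\left(T \right)} = \frac{1}{3 + T}$
$s{\left(B,b \right)} = 1 - \frac{3}{B}$ ($s{\left(B,b \right)} = - \frac{3}{B} + 1 = 1 - \frac{3}{B}$)
$\left(4670 + s{\left(48,U{\left(\frac{4}{8 \frac{1}{3 + 6}} \right)} \right)}\right) \left(-3032 + 3519\right) = \left(4670 + \frac{-3 + 48}{48}\right) \left(-3032 + 3519\right) = \left(4670 + \frac{1}{48} \cdot 45\right) 487 = \left(4670 + \frac{15}{16}\right) 487 = \frac{74735}{16} \cdot 487 = \frac{36395945}{16}$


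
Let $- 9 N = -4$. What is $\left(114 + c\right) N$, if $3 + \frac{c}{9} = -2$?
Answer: $\frac{92}{3} \approx 30.667$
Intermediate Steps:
$N = \frac{4}{9}$ ($N = \left(- \frac{1}{9}\right) \left(-4\right) = \frac{4}{9} \approx 0.44444$)
$c = -45$ ($c = -27 + 9 \left(-2\right) = -27 - 18 = -45$)
$\left(114 + c\right) N = \left(114 - 45\right) \frac{4}{9} = 69 \cdot \frac{4}{9} = \frac{92}{3}$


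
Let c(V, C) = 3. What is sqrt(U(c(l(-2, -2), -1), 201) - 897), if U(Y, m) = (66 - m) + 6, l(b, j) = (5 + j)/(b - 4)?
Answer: 3*I*sqrt(114) ≈ 32.031*I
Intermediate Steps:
l(b, j) = (5 + j)/(-4 + b)
U(Y, m) = 72 - m
sqrt(U(c(l(-2, -2), -1), 201) - 897) = sqrt((72 - 1*201) - 897) = sqrt((72 - 201) - 897) = sqrt(-129 - 897) = sqrt(-1026) = 3*I*sqrt(114)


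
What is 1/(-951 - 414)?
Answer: -1/1365 ≈ -0.00073260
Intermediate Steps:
1/(-951 - 414) = 1/(-1365) = -1/1365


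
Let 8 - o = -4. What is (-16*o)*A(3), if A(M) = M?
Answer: -576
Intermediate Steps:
o = 12 (o = 8 - 1*(-4) = 8 + 4 = 12)
(-16*o)*A(3) = -16*12*3 = -192*3 = -576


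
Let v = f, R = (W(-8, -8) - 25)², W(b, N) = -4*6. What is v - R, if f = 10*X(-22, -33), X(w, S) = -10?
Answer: -2501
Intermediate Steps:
W(b, N) = -24
R = 2401 (R = (-24 - 25)² = (-49)² = 2401)
f = -100 (f = 10*(-10) = -100)
v = -100
v - R = -100 - 1*2401 = -100 - 2401 = -2501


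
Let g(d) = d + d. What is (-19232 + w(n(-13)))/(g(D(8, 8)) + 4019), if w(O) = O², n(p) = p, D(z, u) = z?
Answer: -19063/4035 ≈ -4.7244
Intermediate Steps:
g(d) = 2*d
(-19232 + w(n(-13)))/(g(D(8, 8)) + 4019) = (-19232 + (-13)²)/(2*8 + 4019) = (-19232 + 169)/(16 + 4019) = -19063/4035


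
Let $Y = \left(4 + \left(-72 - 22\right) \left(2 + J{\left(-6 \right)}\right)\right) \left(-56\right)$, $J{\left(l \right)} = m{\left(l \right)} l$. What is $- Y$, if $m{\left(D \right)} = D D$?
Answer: $1126720$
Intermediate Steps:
$m{\left(D \right)} = D^{2}$
$J{\left(l \right)} = l^{3}$ ($J{\left(l \right)} = l^{2} l = l^{3}$)
$Y = -1126720$ ($Y = \left(4 + \left(-72 - 22\right) \left(2 + \left(-6\right)^{3}\right)\right) \left(-56\right) = \left(4 - 94 \left(2 - 216\right)\right) \left(-56\right) = \left(4 - -20116\right) \left(-56\right) = \left(4 + 20116\right) \left(-56\right) = 20120 \left(-56\right) = -1126720$)
$- Y = \left(-1\right) \left(-1126720\right) = 1126720$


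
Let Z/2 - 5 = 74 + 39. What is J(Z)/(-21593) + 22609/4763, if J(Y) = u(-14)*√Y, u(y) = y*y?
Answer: 22609/4763 - 392*√59/21593 ≈ 4.6074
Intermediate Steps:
Z = 236 (Z = 10 + 2*(74 + 39) = 10 + 2*113 = 10 + 226 = 236)
u(y) = y²
J(Y) = 196*√Y (J(Y) = (-14)²*√Y = 196*√Y)
J(Z)/(-21593) + 22609/4763 = (196*√236)/(-21593) + 22609/4763 = (196*(2*√59))*(-1/21593) + 22609*(1/4763) = (392*√59)*(-1/21593) + 22609/4763 = -392*√59/21593 + 22609/4763 = 22609/4763 - 392*√59/21593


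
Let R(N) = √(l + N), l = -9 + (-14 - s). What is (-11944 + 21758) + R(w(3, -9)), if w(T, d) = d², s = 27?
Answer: 9814 + √31 ≈ 9819.6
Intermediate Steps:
l = -50 (l = -9 + (-14 - 1*27) = -9 + (-14 - 27) = -9 - 41 = -50)
R(N) = √(-50 + N)
(-11944 + 21758) + R(w(3, -9)) = (-11944 + 21758) + √(-50 + (-9)²) = 9814 + √(-50 + 81) = 9814 + √31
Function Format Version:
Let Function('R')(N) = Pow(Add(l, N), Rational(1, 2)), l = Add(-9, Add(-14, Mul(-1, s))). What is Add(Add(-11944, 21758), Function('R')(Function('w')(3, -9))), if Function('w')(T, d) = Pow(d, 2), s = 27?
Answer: Add(9814, Pow(31, Rational(1, 2))) ≈ 9819.6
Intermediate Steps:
l = -50 (l = Add(-9, Add(-14, Mul(-1, 27))) = Add(-9, Add(-14, -27)) = Add(-9, -41) = -50)
Function('R')(N) = Pow(Add(-50, N), Rational(1, 2))
Add(Add(-11944, 21758), Function('R')(Function('w')(3, -9))) = Add(Add(-11944, 21758), Pow(Add(-50, Pow(-9, 2)), Rational(1, 2))) = Add(9814, Pow(Add(-50, 81), Rational(1, 2))) = Add(9814, Pow(31, Rational(1, 2)))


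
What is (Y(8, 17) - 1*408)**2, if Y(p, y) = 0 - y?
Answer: 180625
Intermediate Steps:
Y(p, y) = -y
(Y(8, 17) - 1*408)**2 = (-1*17 - 1*408)**2 = (-17 - 408)**2 = (-425)**2 = 180625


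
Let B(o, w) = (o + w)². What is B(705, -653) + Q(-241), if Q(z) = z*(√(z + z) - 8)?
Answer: 4632 - 241*I*√482 ≈ 4632.0 - 5291.0*I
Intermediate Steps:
Q(z) = z*(-8 + √2*√z) (Q(z) = z*(√(2*z) - 8) = z*(√2*√z - 8) = z*(-8 + √2*√z))
B(705, -653) + Q(-241) = (705 - 653)² + (-8*(-241) + √2*(-241)^(3/2)) = 52² + (1928 + √2*(-241*I*√241)) = 2704 + (1928 - 241*I*√482) = 4632 - 241*I*√482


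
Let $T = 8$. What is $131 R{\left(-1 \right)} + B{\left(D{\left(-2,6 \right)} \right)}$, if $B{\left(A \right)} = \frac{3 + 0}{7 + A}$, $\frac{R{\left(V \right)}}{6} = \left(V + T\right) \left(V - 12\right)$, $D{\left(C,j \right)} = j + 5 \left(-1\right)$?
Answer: $- \frac{572205}{8} \approx -71526.0$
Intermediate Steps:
$D{\left(C,j \right)} = -5 + j$ ($D{\left(C,j \right)} = j - 5 = -5 + j$)
$R{\left(V \right)} = 6 \left(-12 + V\right) \left(8 + V\right)$ ($R{\left(V \right)} = 6 \left(V + 8\right) \left(V - 12\right) = 6 \left(8 + V\right) \left(-12 + V\right) = 6 \left(-12 + V\right) \left(8 + V\right)$)
$B{\left(A \right)} = \frac{3}{7 + A}$
$131 R{\left(-1 \right)} + B{\left(D{\left(-2,6 \right)} \right)} = 131 \left(-576 - -24 + 6 \left(-1\right)^{2}\right) + \frac{3}{7 + \left(-5 + 6\right)} = 131 \left(-576 + 24 + 6 \cdot 1\right) + \frac{3}{7 + 1} = 131 \left(-576 + 24 + 6\right) + \frac{3}{8} = 131 \left(-546\right) + 3 \cdot \frac{1}{8} = -71526 + \frac{3}{8} = - \frac{572205}{8}$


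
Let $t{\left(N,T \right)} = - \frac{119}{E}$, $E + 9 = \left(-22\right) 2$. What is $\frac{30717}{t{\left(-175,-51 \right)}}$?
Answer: $\frac{1628001}{119} \approx 13681.0$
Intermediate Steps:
$E = -53$ ($E = -9 - 44 = -53$)
$t{\left(N,T \right)} = \frac{119}{53}$ ($t{\left(N,T \right)} = - \frac{119}{-53} = \left(-119\right) \left(- \frac{1}{53}\right) = \frac{119}{53}$)
$\frac{30717}{t{\left(-175,-51 \right)}} = \frac{30717}{\frac{119}{53}} = 30717 \cdot \frac{53}{119} = \frac{1628001}{119}$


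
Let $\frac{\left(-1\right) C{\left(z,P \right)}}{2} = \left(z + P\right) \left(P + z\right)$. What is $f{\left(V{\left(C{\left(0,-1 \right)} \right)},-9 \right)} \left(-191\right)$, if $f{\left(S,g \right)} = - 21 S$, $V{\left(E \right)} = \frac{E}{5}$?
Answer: $- \frac{8022}{5} \approx -1604.4$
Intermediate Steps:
$C{\left(z,P \right)} = - 2 \left(P + z\right)^{2}$ ($C{\left(z,P \right)} = - 2 \left(z + P\right) \left(P + z\right) = - 2 \left(P + z\right) \left(P + z\right) = - 2 \left(P + z\right)^{2}$)
$V{\left(E \right)} = \frac{E}{5}$ ($V{\left(E \right)} = E \frac{1}{5} = \frac{E}{5}$)
$f{\left(V{\left(C{\left(0,-1 \right)} \right)},-9 \right)} \left(-191\right) = - 21 \frac{\left(-2\right) \left(-1 + 0\right)^{2}}{5} \left(-191\right) = - 21 \frac{\left(-2\right) \left(-1\right)^{2}}{5} \left(-191\right) = - 21 \frac{\left(-2\right) 1}{5} \left(-191\right) = - 21 \cdot \frac{1}{5} \left(-2\right) \left(-191\right) = \left(-21\right) \left(- \frac{2}{5}\right) \left(-191\right) = \frac{42}{5} \left(-191\right) = - \frac{8022}{5}$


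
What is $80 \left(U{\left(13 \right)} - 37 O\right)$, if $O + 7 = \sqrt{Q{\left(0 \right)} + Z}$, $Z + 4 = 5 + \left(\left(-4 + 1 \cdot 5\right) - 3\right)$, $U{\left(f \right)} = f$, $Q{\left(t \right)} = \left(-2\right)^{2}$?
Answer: $21760 - 2960 \sqrt{3} \approx 16633.0$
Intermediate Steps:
$Q{\left(t \right)} = 4$
$Z = -1$ ($Z = -4 + \left(5 + \left(\left(-4 + 1 \cdot 5\right) - 3\right)\right) = -4 + \left(5 + \left(\left(-4 + 5\right) - 3\right)\right) = -4 + \left(5 + \left(1 - 3\right)\right) = -4 + \left(5 - 2\right) = -4 + 3 = -1$)
$O = -7 + \sqrt{3}$ ($O = -7 + \sqrt{4 - 1} = -7 + \sqrt{3} \approx -5.268$)
$80 \left(U{\left(13 \right)} - 37 O\right) = 80 \left(13 - 37 \left(-7 + \sqrt{3}\right)\right) = 80 \left(13 + \left(259 - 37 \sqrt{3}\right)\right) = 80 \left(272 - 37 \sqrt{3}\right) = 21760 - 2960 \sqrt{3}$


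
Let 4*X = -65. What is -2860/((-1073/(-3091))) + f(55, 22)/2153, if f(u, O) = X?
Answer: -76132388865/9240676 ≈ -8238.8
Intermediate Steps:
X = -65/4 (X = (¼)*(-65) = -65/4 ≈ -16.250)
f(u, O) = -65/4
-2860/((-1073/(-3091))) + f(55, 22)/2153 = -2860/((-1073/(-3091))) - 65/4/2153 = -2860/((-1073*(-1/3091))) - 65/4*1/2153 = -2860/1073/3091 - 65/8612 = -2860*3091/1073 - 65/8612 = -8840260/1073 - 65/8612 = -76132388865/9240676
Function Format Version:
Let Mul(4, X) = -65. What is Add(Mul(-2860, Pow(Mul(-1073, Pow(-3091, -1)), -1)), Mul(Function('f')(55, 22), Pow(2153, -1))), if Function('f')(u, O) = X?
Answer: Rational(-76132388865, 9240676) ≈ -8238.8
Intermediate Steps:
X = Rational(-65, 4) (X = Mul(Rational(1, 4), -65) = Rational(-65, 4) ≈ -16.250)
Function('f')(u, O) = Rational(-65, 4)
Add(Mul(-2860, Pow(Mul(-1073, Pow(-3091, -1)), -1)), Mul(Function('f')(55, 22), Pow(2153, -1))) = Add(Mul(-2860, Pow(Mul(-1073, Pow(-3091, -1)), -1)), Mul(Rational(-65, 4), Pow(2153, -1))) = Add(Mul(-2860, Pow(Mul(-1073, Rational(-1, 3091)), -1)), Mul(Rational(-65, 4), Rational(1, 2153))) = Add(Mul(-2860, Pow(Rational(1073, 3091), -1)), Rational(-65, 8612)) = Add(Mul(-2860, Rational(3091, 1073)), Rational(-65, 8612)) = Add(Rational(-8840260, 1073), Rational(-65, 8612)) = Rational(-76132388865, 9240676)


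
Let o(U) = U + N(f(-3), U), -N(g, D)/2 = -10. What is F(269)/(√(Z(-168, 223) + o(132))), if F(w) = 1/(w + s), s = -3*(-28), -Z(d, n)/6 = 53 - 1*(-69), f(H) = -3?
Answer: -I*√145/102370 ≈ -0.00011763*I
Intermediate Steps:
N(g, D) = 20 (N(g, D) = -2*(-10) = 20)
Z(d, n) = -732 (Z(d, n) = -6*(53 - 1*(-69)) = -6*(53 + 69) = -6*122 = -732)
o(U) = 20 + U (o(U) = U + 20 = 20 + U)
s = 84
F(w) = 1/(84 + w) (F(w) = 1/(w + 84) = 1/(84 + w))
F(269)/(√(Z(-168, 223) + o(132))) = 1/((84 + 269)*(√(-732 + (20 + 132)))) = 1/(353*(√(-732 + 152))) = 1/(353*(√(-580))) = 1/(353*((2*I*√145))) = (-I*√145/290)/353 = -I*√145/102370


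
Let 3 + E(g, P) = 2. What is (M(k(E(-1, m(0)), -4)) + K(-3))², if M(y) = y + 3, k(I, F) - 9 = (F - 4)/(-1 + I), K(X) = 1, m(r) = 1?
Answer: 289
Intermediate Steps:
E(g, P) = -1 (E(g, P) = -3 + 2 = -1)
k(I, F) = 9 + (-4 + F)/(-1 + I) (k(I, F) = 9 + (F - 4)/(-1 + I) = 9 + (-4 + F)/(-1 + I))
M(y) = 3 + y
(M(k(E(-1, m(0)), -4)) + K(-3))² = ((3 + (-13 - 4 + 9*(-1))/(-1 - 1)) + 1)² = ((3 + (-13 - 4 - 9)/(-2)) + 1)² = ((3 - ½*(-26)) + 1)² = ((3 + 13) + 1)² = (16 + 1)² = 17² = 289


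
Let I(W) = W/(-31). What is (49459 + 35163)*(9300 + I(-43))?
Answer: 24400161346/31 ≈ 7.8710e+8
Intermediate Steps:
I(W) = -W/31 (I(W) = W*(-1/31) = -W/31)
(49459 + 35163)*(9300 + I(-43)) = (49459 + 35163)*(9300 - 1/31*(-43)) = 84622*(9300 + 43/31) = 84622*(288343/31) = 24400161346/31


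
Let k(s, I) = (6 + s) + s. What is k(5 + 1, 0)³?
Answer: 5832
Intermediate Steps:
k(s, I) = 6 + 2*s
k(5 + 1, 0)³ = (6 + 2*(5 + 1))³ = (6 + 2*6)³ = (6 + 12)³ = 18³ = 5832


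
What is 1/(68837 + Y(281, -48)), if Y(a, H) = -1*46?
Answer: 1/68791 ≈ 1.4537e-5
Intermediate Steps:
Y(a, H) = -46
1/(68837 + Y(281, -48)) = 1/(68837 - 46) = 1/68791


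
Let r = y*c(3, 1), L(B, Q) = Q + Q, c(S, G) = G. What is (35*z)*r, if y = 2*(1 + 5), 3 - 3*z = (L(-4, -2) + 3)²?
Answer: 280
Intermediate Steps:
L(B, Q) = 2*Q
z = ⅔ (z = 1 - (2*(-2) + 3)²/3 = 1 - (-4 + 3)²/3 = 1 - ⅓*(-1)² = 1 - ⅓*1 = 1 - ⅓ = ⅔ ≈ 0.66667)
y = 12 (y = 2*6 = 12)
r = 12 (r = 12*1 = 12)
(35*z)*r = (35*(⅔))*12 = (70/3)*12 = 280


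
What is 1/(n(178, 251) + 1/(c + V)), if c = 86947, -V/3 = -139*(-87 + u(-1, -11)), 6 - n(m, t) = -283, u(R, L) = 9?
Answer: 54421/15727670 ≈ 0.0034602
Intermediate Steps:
n(m, t) = 289 (n(m, t) = 6 - 1*(-283) = 6 + 283 = 289)
V = -32526 (V = -(-417)*(-87 + 9) = -(-417)*(-78) = -3*10842 = -32526)
1/(n(178, 251) + 1/(c + V)) = 1/(289 + 1/(86947 - 32526)) = 1/(289 + 1/54421) = 1/(15727670/54421) = 54421/15727670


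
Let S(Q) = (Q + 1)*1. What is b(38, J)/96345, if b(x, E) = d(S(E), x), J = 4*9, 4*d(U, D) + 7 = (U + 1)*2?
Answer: 23/128460 ≈ 0.00017904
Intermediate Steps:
S(Q) = 1 + Q (S(Q) = (1 + Q)*1 = 1 + Q)
d(U, D) = -5/4 + U/2 (d(U, D) = -7/4 + ((U + 1)*2)/4 = -7/4 + ((1 + U)*2)/4 = -7/4 + (2 + 2*U)/4 = -7/4 + (½ + U/2) = -5/4 + U/2)
J = 36
b(x, E) = -¾ + E/2 (b(x, E) = -5/4 + (1 + E)/2 = -5/4 + (½ + E/2) = -¾ + E/2)
b(38, J)/96345 = (-¾ + (½)*36)/96345 = (-¾ + 18)*(1/96345) = (69/4)*(1/96345) = 23/128460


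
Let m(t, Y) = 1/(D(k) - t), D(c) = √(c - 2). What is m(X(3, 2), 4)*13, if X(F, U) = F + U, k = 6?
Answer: -13/3 ≈ -4.3333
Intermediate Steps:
D(c) = √(-2 + c)
m(t, Y) = 1/(2 - t) (m(t, Y) = 1/(√(-2 + 6) - t) = 1/(√4 - t) = 1/(2 - t))
m(X(3, 2), 4)*13 = -1/(-2 + (3 + 2))*13 = -1/(-2 + 5)*13 = -1/3*13 = -1*⅓*13 = -⅓*13 = -13/3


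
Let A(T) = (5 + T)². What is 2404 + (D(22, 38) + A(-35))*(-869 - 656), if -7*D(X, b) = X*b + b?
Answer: -8257822/7 ≈ -1.1797e+6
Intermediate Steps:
D(X, b) = -b/7 - X*b/7 (D(X, b) = -(X*b + b)/7 = -(b + X*b)/7 = -b/7 - X*b/7)
2404 + (D(22, 38) + A(-35))*(-869 - 656) = 2404 + (-⅐*38*(1 + 22) + (5 - 35)²)*(-869 - 656) = 2404 + (-⅐*38*23 + (-30)²)*(-1525) = 2404 + (-874/7 + 900)*(-1525) = 2404 + (5426/7)*(-1525) = 2404 - 8274650/7 = -8257822/7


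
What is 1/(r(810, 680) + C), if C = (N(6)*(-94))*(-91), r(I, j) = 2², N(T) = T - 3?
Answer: 1/25666 ≈ 3.8962e-5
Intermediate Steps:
N(T) = -3 + T
r(I, j) = 4
C = 25662 (C = ((-3 + 6)*(-94))*(-91) = (3*(-94))*(-91) = -282*(-91) = 25662)
1/(r(810, 680) + C) = 1/(4 + 25662) = 1/25666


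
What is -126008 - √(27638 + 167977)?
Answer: -126008 - 9*√2415 ≈ -1.2645e+5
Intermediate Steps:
-126008 - √(27638 + 167977) = -126008 - √195615 = -126008 - 9*√2415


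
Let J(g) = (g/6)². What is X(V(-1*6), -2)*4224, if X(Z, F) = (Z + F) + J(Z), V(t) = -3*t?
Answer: 105600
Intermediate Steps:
J(g) = g²/36 (J(g) = (g*(⅙))² = (g/6)² = g²/36)
X(Z, F) = F + Z + Z²/36 (X(Z, F) = (Z + F) + Z²/36 = (F + Z) + Z²/36 = F + Z + Z²/36)
X(V(-1*6), -2)*4224 = (-2 - (-3)*6 + (-(-3)*6)²/36)*4224 = (-2 - 3*(-6) + (-3*(-6))²/36)*4224 = (-2 + 18 + (1/36)*18²)*4224 = (-2 + 18 + (1/36)*324)*4224 = (-2 + 18 + 9)*4224 = 25*4224 = 105600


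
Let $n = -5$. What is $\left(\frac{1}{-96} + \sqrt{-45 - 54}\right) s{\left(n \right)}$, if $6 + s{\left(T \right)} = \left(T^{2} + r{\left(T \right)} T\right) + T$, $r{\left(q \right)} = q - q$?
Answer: $- \frac{7}{48} + 42 i \sqrt{11} \approx -0.14583 + 139.3 i$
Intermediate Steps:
$r{\left(q \right)} = 0$
$s{\left(T \right)} = -6 + T + T^{2}$ ($s{\left(T \right)} = -6 + \left(\left(T^{2} + 0 T\right) + T\right) = -6 + \left(\left(T^{2} + 0\right) + T\right) = -6 + \left(T^{2} + T\right) = -6 + \left(T + T^{2}\right) = -6 + T + T^{2}$)
$\left(\frac{1}{-96} + \sqrt{-45 - 54}\right) s{\left(n \right)} = \left(\frac{1}{-96} + \sqrt{-45 - 54}\right) \left(-6 - 5 + \left(-5\right)^{2}\right) = \left(- \frac{1}{96} + \sqrt{-99}\right) \left(-6 - 5 + 25\right) = \left(- \frac{1}{96} + 3 i \sqrt{11}\right) 14 = - \frac{7}{48} + 42 i \sqrt{11}$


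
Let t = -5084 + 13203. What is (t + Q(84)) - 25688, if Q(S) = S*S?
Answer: -10513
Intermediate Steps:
Q(S) = S**2
t = 8119
(t + Q(84)) - 25688 = (8119 + 84**2) - 25688 = (8119 + 7056) - 25688 = 15175 - 25688 = -10513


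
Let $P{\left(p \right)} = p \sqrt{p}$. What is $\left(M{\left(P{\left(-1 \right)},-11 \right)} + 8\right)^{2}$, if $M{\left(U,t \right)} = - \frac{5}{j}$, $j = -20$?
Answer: $\frac{1089}{16} \approx 68.063$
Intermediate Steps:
$P{\left(p \right)} = p^{\frac{3}{2}}$
$M{\left(U,t \right)} = \frac{1}{4}$ ($M{\left(U,t \right)} = - \frac{5}{-20} = \left(-5\right) \left(- \frac{1}{20}\right) = \frac{1}{4}$)
$\left(M{\left(P{\left(-1 \right)},-11 \right)} + 8\right)^{2} = \left(\frac{1}{4} + 8\right)^{2} = \left(\frac{33}{4}\right)^{2} = \frac{1089}{16}$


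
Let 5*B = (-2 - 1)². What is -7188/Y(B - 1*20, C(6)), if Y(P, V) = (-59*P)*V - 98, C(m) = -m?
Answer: 8985/8176 ≈ 1.0989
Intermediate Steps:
B = 9/5 (B = (-2 - 1)²/5 = (⅕)*(-3)² = (⅕)*9 = 9/5 ≈ 1.8000)
Y(P, V) = -98 - 59*P*V (Y(P, V) = -59*P*V - 98 = -98 - 59*P*V)
-7188/Y(B - 1*20, C(6)) = -7188/(-98 - 59*(9/5 - 1*20)*(-1*6)) = -7188/(-98 - 59*(9/5 - 20)*(-6)) = -7188/(-98 - 59*(-91/5)*(-6)) = -7188/(-98 - 32214/5) = -7188/(-32704/5) = -7188*(-5/32704) = 8985/8176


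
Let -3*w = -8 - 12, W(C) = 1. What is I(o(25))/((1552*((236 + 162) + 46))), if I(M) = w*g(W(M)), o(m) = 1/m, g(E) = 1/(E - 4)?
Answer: -5/1550448 ≈ -3.2249e-6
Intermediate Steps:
w = 20/3 (w = -(-8 - 12)/3 = -⅓*(-20) = 20/3 ≈ 6.6667)
g(E) = 1/(-4 + E)
I(M) = -20/9 (I(M) = 20/(3*(-4 + 1)) = (20/3)/(-3) = (20/3)*(-⅓) = -20/9)
I(o(25))/((1552*((236 + 162) + 46))) = -20*1/(1552*((236 + 162) + 46))/9 = -20*1/(1552*(398 + 46))/9 = -20/(9*(1552*444)) = -20/9/689088 = -20/9*1/689088 = -5/1550448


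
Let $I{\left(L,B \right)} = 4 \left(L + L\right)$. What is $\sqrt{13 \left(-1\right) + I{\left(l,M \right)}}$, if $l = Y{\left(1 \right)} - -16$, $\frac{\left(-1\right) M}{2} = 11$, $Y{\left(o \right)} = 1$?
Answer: $\sqrt{123} \approx 11.091$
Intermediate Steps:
$M = -22$ ($M = \left(-2\right) 11 = -22$)
$l = 17$ ($l = 1 - -16 = 1 + 16 = 17$)
$I{\left(L,B \right)} = 8 L$ ($I{\left(L,B \right)} = 4 \cdot 2 L = 8 L$)
$\sqrt{13 \left(-1\right) + I{\left(l,M \right)}} = \sqrt{13 \left(-1\right) + 8 \cdot 17} = \sqrt{-13 + 136} = \sqrt{123}$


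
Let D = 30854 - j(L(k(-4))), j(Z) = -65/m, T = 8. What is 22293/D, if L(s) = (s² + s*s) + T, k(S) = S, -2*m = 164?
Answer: 203114/281107 ≈ 0.72255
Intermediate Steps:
m = -82 (m = -½*164 = -82)
L(s) = 8 + 2*s² (L(s) = (s² + s*s) + 8 = (s² + s²) + 8 = 2*s² + 8 = 8 + 2*s²)
j(Z) = 65/82 (j(Z) = -65/(-82) = -65*(-1/82) = 65/82)
D = 2529963/82 (D = 30854 - 1*65/82 = 30854 - 65/82 = 2529963/82 ≈ 30853.)
22293/D = 22293/(2529963/82) = 22293*(82/2529963) = 203114/281107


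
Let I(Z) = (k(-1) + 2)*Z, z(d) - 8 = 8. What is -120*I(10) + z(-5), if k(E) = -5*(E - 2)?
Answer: -20384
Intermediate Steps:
k(E) = 10 - 5*E (k(E) = -5*(-2 + E) = 10 - 5*E)
z(d) = 16 (z(d) = 8 + 8 = 16)
I(Z) = 17*Z (I(Z) = ((10 - 5*(-1)) + 2)*Z = ((10 + 5) + 2)*Z = (15 + 2)*Z = 17*Z)
-120*I(10) + z(-5) = -2040*10 + 16 = -120*170 + 16 = -20400 + 16 = -20384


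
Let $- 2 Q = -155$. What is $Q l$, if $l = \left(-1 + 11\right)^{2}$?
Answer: $7750$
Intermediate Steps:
$Q = \frac{155}{2}$ ($Q = \left(- \frac{1}{2}\right) \left(-155\right) = \frac{155}{2} \approx 77.5$)
$l = 100$ ($l = 10^{2} = 100$)
$Q l = \frac{155}{2} \cdot 100 = 7750$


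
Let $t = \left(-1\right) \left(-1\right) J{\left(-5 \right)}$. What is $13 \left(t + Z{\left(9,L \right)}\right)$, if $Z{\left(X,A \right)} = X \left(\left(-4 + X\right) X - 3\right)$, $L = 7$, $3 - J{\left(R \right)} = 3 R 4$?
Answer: $5733$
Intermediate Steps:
$J{\left(R \right)} = 3 - 12 R$ ($J{\left(R \right)} = 3 - 3 R 4 = 3 - 12 R$)
$t = 63$ ($t = \left(-1\right) \left(-1\right) \left(3 - -60\right) = 1 \left(3 + 60\right) = 1 \cdot 63 = 63$)
$Z{\left(X,A \right)} = X \left(-3 + X \left(-4 + X\right)\right)$ ($Z{\left(X,A \right)} = X \left(X \left(-4 + X\right) - 3\right) = X \left(-3 + X \left(-4 + X\right)\right)$)
$13 \left(t + Z{\left(9,L \right)}\right) = 13 \left(63 + 9 \left(-3 + 9^{2} - 36\right)\right) = 13 \left(63 + 9 \left(-3 + 81 - 36\right)\right) = 13 \left(63 + 9 \cdot 42\right) = 13 \left(63 + 378\right) = 13 \cdot 441 = 5733$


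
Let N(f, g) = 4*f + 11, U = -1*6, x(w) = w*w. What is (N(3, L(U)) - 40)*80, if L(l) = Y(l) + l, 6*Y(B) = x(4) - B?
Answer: -1360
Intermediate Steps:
x(w) = w²
Y(B) = 8/3 - B/6 (Y(B) = (4² - B)/6 = (16 - B)/6 = 8/3 - B/6)
U = -6
L(l) = 8/3 + 5*l/6 (L(l) = (8/3 - l/6) + l = 8/3 + 5*l/6)
N(f, g) = 11 + 4*f
(N(3, L(U)) - 40)*80 = ((11 + 4*3) - 40)*80 = ((11 + 12) - 40)*80 = (23 - 40)*80 = -17*80 = -1360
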